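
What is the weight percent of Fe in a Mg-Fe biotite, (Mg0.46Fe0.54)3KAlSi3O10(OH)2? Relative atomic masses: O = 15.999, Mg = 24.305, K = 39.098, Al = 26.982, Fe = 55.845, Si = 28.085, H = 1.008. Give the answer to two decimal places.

Formula mass = 1.38·24.305 + 1.62·55.845 + 1·39.098 + 1·26.982 + 3·28.085 + 12·15.999 + 2·1.008 = 468.349 g/mol, of which 90.469 g is Fe.
So Fe makes up 90.469/468.349 = 0.1932 of the mass, i.e. 19.32%.

19.32 wt%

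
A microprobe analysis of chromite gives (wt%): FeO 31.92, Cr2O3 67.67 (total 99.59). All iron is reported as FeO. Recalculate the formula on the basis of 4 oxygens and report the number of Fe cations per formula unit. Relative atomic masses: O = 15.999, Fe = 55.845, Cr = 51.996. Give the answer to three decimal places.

31.92 wt% FeO ÷ 71.844 g/mol = 0.44430 mol, giving 0.44430 Fe and 0.44430 O.
67.67 wt% Cr2O3 ÷ 151.989 g/mol = 0.44523 mol, giving 0.89046 Cr and 1.33569 O.
Oxygen sums to 1.77999; scaling by 4/1.77999 = 2.24720 puts the formula on 4 O.
Fe: 0.44430 × 2.24720 = 0.998 atoms per formula unit.

0.998 Fe apfu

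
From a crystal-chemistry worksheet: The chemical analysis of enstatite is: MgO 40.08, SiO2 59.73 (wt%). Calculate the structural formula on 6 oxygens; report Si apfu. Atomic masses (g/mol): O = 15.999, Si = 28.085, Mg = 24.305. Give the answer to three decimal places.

2.000 Si apfu

40.08 wt% MgO ÷ 40.304 g/mol = 0.99444 mol, giving 0.99444 Mg and 0.99444 O.
59.73 wt% SiO2 ÷ 60.083 g/mol = 0.99412 mol, giving 0.99412 Si and 1.98824 O.
Oxygen sums to 2.98268; scaling by 6/2.98268 = 2.01161 puts the formula on 6 O.
Si: 0.99412 × 2.01161 = 2.000 atoms per formula unit.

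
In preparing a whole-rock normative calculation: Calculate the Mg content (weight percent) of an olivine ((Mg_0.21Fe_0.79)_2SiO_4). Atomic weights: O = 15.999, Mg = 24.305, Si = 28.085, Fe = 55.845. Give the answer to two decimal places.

Formula mass = 0.42·24.305 + 1.58·55.845 + 1·28.085 + 4·15.999 = 190.524 g/mol, of which 10.208 g is Mg.
So Mg makes up 10.208/190.524 = 0.0536 of the mass, i.e. 5.36%.

5.36 weight percent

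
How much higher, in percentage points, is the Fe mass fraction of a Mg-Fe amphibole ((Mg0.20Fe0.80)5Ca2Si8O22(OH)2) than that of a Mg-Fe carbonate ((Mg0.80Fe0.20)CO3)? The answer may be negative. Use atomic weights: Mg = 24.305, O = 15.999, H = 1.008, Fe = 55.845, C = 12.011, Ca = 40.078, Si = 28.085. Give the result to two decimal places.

Fe in (Mg0.20Fe0.80)5Ca2Si8O22(OH)2: molar mass 938.513 g/mol; 4×55.845 = 223.380 g → 23.80 wt%.
Fe in (Mg0.80Fe0.20)CO3: molar mass 90.621 g/mol; 0.20×55.845 = 11.169 g → 12.32 wt%.
Difference = 23.80 − 12.32 = 11.48 percentage points.

11.48 percentage points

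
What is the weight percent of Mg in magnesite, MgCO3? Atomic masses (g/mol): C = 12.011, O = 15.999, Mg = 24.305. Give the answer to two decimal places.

M(MgCO3) = 84.313 g/mol.
Mg contributes 1 × 24.305 = 24.305 g per mole.
24.305/84.313 = 0.2883 → 28.83%.

28.83 wt%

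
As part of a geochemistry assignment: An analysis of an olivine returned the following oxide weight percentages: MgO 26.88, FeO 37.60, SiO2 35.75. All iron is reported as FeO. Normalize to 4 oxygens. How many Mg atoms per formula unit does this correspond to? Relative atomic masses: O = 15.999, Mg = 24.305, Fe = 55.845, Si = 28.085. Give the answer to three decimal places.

MgO: 26.88/40.304 = 0.66693 mol → 0.66693 mol Mg, 0.66693 mol O.
FeO: 37.60/71.844 = 0.52336 mol → 0.52336 mol Fe, 0.52336 mol O.
SiO2: 35.75/60.083 = 0.59501 mol → 0.59501 mol Si, 1.19002 mol O.
Total oxygen = 2.38031 mol. Normalization factor = 4/2.38031 = 1.68045.
Mg per 4 O = 0.66693 × 1.68045 = 1.121.

1.121 Mg apfu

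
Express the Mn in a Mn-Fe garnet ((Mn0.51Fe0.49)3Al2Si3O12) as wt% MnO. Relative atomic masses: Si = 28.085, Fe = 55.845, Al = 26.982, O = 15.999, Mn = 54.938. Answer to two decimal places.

Molar mass of (Mn0.51Fe0.49)3Al2Si3O12 = 1.53×54.938 + 1.47×55.845 + 2×26.982 + 3×28.085 + 12×15.999 = 496.354 g/mol.
Each formula unit contains 1.53 Mn, equivalent to 1.53/1 = 1.5300 mol MnO.
M(MnO) = 1×54.938 + 1×15.999 = 70.937 g/mol.
Mass of MnO per formula unit = 1.5300 × 70.937 = 108.534 g.
MnO wt% = 108.534 / 496.354 × 100 = 21.87%.

21.87 wt%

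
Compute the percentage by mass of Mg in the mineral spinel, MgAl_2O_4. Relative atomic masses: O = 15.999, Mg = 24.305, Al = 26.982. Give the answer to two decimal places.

M(MgAl_2O_4) = 142.265 g/mol.
Mg contributes 1 × 24.305 = 24.305 g per mole.
24.305/142.265 = 0.1708 → 17.08%.

17.08 wt%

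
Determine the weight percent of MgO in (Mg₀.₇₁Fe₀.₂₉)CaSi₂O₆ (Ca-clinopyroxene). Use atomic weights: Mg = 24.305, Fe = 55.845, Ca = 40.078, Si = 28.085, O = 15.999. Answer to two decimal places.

Formula mass = 225.694 g/mol.
0.71 Mg → 0.7100 mol MgO per formula unit; M(MgO) = 40.304, so MgO mass = 28.616 g.
28.616/225.694 × 100 = 12.68 wt%.

12.68 wt%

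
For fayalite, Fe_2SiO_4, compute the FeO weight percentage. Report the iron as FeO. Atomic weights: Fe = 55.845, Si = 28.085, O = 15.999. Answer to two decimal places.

70.51 wt%

M(Fe_2SiO_4) = 203.771 g/mol; M(FeO) = 71.844 g/mol.
Moles FeO per formula unit = 2 Fe ÷ 1 = 2.0000.
FeO fraction = (2.0000 × 71.844) / 203.771 = 143.688/203.771 = 0.7051.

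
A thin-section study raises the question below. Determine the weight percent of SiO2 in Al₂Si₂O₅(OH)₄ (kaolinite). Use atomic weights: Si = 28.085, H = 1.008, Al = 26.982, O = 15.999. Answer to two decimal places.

46.55 wt%

M(Al₂Si₂O₅(OH)₄) = 258.157 g/mol; M(SiO2) = 60.083 g/mol.
Moles SiO2 per formula unit = 2 Si ÷ 1 = 2.0000.
SiO2 fraction = (2.0000 × 60.083) / 258.157 = 120.166/258.157 = 0.4655.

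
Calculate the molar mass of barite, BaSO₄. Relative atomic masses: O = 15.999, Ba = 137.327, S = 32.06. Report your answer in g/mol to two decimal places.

233.38 g/mol

Ba: 1 × 137.327 = 137.3270
S: 1 × 32.06 = 32.0600
O: 4 × 15.999 = 63.9960
Summing the contributions gives the formula mass.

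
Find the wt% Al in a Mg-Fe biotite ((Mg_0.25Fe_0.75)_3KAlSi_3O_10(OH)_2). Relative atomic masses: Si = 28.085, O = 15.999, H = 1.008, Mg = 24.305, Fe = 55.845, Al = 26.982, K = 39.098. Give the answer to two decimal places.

5.53 weight percent

Formula mass = 0.75×24.305 + 2.25×55.845 + 1×39.098 + 1×26.982 + 3×28.085 + 12×15.999 + 2×1.008 = 488.219 g/mol, of which 26.982 g is Al.
So Al makes up 26.982/488.219 = 0.0553 of the mass, i.e. 5.53%.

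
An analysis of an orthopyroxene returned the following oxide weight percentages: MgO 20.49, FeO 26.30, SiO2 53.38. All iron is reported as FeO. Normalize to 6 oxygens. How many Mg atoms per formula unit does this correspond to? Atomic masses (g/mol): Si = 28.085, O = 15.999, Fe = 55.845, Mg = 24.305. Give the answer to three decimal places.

MgO: 20.49/40.304 = 0.50839 mol → 0.50839 mol Mg, 0.50839 mol O.
FeO: 26.30/71.844 = 0.36607 mol → 0.36607 mol Fe, 0.36607 mol O.
SiO2: 53.38/60.083 = 0.88844 mol → 0.88844 mol Si, 1.77688 mol O.
Total oxygen = 2.65134 mol. Normalization factor = 6/2.65134 = 2.26301.
Mg per 6 O = 0.50839 × 2.26301 = 1.150.

1.150 Mg apfu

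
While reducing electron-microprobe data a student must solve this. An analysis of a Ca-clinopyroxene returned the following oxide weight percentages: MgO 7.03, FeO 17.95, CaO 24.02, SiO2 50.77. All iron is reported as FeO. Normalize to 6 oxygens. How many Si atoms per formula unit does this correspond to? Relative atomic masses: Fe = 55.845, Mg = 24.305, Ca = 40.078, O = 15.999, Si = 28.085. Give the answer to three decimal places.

MgO (M=40.304): mol = 0.17442; Mg = 0.17442, O = 0.17442.
FeO (M=71.844): mol = 0.24985; Fe = 0.24985, O = 0.24985.
CaO (M=56.077): mol = 0.42834; Ca = 0.42834, O = 0.42834.
SiO2 (M=60.083): mol = 0.84500; Si = 0.84500, O = 1.69000.
ΣO = 2.54261; factor = 6/ΣO = 2.35978.
Si apfu = 0.84500 × 2.35978 = 1.994.

1.994 Si apfu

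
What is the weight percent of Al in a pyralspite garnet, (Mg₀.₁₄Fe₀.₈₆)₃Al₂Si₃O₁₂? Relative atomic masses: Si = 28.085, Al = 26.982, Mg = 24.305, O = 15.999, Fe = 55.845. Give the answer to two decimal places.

11.14 mass %

Molar mass of (Mg₀.₁₄Fe₀.₈₆)₃Al₂Si₃O₁₂: 0.42·24.305 + 2.58·55.845 + 2·26.982 + 3·28.085 + 12·15.999 = 484.495 g/mol.
Mass of Al per formula unit: 2 × 26.982 = 53.964 g.
Weight fraction Al = 53.964 / 484.495 = 0.1114.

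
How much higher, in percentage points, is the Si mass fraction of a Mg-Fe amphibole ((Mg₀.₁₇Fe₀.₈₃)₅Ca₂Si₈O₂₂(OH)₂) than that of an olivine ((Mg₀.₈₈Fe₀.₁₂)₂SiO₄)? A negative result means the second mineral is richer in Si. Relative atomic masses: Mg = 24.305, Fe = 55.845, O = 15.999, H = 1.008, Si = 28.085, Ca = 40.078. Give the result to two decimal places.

4.88 percentage points

Si in (Mg₀.₁₇Fe₀.₈₃)₅Ca₂Si₈O₂₂(OH)₂: molar mass 943.244 g/mol; 8×28.085 = 224.680 g → 23.82 wt%.
Si in (Mg₀.₈₈Fe₀.₁₂)₂SiO₄: molar mass 148.261 g/mol; 1×28.085 = 28.085 g → 18.94 wt%.
Difference = 23.82 − 18.94 = 4.88 percentage points.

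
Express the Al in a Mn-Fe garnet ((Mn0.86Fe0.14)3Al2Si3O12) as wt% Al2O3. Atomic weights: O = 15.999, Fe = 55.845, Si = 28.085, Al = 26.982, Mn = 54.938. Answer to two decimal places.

Formula mass = 495.402 g/mol.
2 Al → 1.0000 mol Al2O3 per formula unit; M(Al2O3) = 101.961, so Al2O3 mass = 101.961 g.
101.961/495.402 × 100 = 20.58 wt%.

20.58 wt%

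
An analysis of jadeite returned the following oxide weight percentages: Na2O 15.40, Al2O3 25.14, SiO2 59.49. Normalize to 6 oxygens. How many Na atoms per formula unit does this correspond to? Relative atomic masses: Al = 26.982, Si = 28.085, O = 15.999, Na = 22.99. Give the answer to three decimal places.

1.004 Na apfu

Na2O: 15.40/61.979 = 0.24847 mol → 0.49694 mol Na, 0.24847 mol O.
Al2O3: 25.14/101.961 = 0.24656 mol → 0.49312 mol Al, 0.73968 mol O.
SiO2: 59.49/60.083 = 0.99013 mol → 0.99013 mol Si, 1.98026 mol O.
Total oxygen = 2.96841 mol. Normalization factor = 6/2.96841 = 2.02128.
Na per 6 O = 0.49694 × 2.02128 = 1.004.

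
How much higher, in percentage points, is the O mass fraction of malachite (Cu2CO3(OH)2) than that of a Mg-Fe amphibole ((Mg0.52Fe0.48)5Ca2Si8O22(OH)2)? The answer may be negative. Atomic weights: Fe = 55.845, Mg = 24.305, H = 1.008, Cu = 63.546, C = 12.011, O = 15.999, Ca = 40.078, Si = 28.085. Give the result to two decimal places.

O in Cu2CO3(OH)2: molar mass 221.114 g/mol; 5×15.999 = 79.995 g → 36.18 wt%.
O in (Mg0.52Fe0.48)5Ca2Si8O22(OH)2: molar mass 888.049 g/mol; 24×15.999 = 383.976 g → 43.24 wt%.
Difference = 36.18 − 43.24 = -7.06 percentage points.

-7.06 percentage points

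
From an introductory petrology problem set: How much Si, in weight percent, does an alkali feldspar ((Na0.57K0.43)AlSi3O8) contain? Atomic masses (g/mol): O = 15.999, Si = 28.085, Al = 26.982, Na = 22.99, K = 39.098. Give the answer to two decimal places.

Formula mass = 0.57×22.99 + 0.43×39.098 + 1×26.982 + 3×28.085 + 8×15.999 = 269.145 g/mol, of which 84.255 g is Si.
So Si makes up 84.255/269.145 = 0.3130 of the mass, i.e. 31.30%.

31.30 weight percent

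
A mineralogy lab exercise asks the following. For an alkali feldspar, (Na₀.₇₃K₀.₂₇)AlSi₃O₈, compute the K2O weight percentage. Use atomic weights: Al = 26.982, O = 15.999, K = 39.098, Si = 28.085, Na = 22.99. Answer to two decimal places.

4.77 wt%

M((Na₀.₇₃K₀.₂₇)AlSi₃O₈) = 266.568 g/mol; M(K2O) = 94.195 g/mol.
Moles K2O per formula unit = 0.27 K ÷ 2 = 0.1350.
K2O fraction = (0.1350 × 94.195) / 266.568 = 12.716/266.568 = 0.0477.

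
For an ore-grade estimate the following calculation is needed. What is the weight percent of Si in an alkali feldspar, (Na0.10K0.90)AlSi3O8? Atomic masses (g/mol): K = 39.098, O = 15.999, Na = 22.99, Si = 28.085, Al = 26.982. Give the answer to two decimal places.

Formula mass = 0.10*22.99 + 0.90*39.098 + 1*26.982 + 3*28.085 + 8*15.999 = 276.716 g/mol, of which 84.255 g is Si.
So Si makes up 84.255/276.716 = 0.3045 of the mass, i.e. 30.45%.

30.45 mass %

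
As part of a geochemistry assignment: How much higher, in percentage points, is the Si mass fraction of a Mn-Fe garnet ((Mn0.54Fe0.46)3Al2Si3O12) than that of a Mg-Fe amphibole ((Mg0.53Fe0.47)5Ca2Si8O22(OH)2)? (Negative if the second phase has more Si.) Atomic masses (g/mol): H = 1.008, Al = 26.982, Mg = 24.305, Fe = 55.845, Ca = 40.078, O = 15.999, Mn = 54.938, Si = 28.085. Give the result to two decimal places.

-8.37 percentage points

First mineral: 84.255 g Si in 496.273 g formula = 16.98 wt% Si.
Second mineral: 224.680 g Si in 886.472 g formula = 25.35 wt% Si.
16.98% − 25.35% gives a difference of -8.37 percentage points.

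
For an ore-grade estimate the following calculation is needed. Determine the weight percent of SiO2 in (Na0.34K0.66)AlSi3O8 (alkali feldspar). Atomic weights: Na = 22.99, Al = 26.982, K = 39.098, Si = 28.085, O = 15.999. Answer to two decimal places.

66.06 wt%

M((Na0.34K0.66)AlSi3O8) = 272.850 g/mol; M(SiO2) = 60.083 g/mol.
Moles SiO2 per formula unit = 3 Si ÷ 1 = 3.0000.
SiO2 fraction = (3.0000 × 60.083) / 272.850 = 180.249/272.850 = 0.6606.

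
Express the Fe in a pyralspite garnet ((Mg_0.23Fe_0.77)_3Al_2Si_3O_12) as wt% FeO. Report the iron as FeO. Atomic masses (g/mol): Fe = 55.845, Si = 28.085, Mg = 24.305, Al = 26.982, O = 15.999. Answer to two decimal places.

Molar mass of (Mg_0.23Fe_0.77)_3Al_2Si_3O_12 = 0.69×24.305 + 2.31×55.845 + 2×26.982 + 3×28.085 + 12×15.999 = 475.979 g/mol.
Each formula unit contains 2.31 Fe, equivalent to 2.31/1 = 2.3100 mol FeO.
M(FeO) = 1×55.845 + 1×15.999 = 71.844 g/mol.
Mass of FeO per formula unit = 2.3100 × 71.844 = 165.960 g.
FeO wt% = 165.960 / 475.979 × 100 = 34.87%.

34.87 wt%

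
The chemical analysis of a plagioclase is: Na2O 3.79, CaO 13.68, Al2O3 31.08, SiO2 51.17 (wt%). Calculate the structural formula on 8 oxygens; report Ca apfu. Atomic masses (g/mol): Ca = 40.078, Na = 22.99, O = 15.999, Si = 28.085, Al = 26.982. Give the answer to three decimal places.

0.668 Ca apfu

Na2O (M=61.979): mol = 0.06115; Na = 0.12230, O = 0.06115.
CaO (M=56.077): mol = 0.24395; Ca = 0.24395, O = 0.24395.
Al2O3 (M=101.961): mol = 0.30482; Al = 0.60964, O = 0.91446.
SiO2 (M=60.083): mol = 0.85166; Si = 0.85166, O = 1.70332.
ΣO = 2.92288; factor = 8/ΣO = 2.73703.
Ca apfu = 0.24395 × 2.73703 = 0.668.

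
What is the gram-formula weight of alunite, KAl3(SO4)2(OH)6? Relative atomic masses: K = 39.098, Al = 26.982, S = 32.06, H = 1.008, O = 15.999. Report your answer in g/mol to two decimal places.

414.20 g/mol

K: 1 × 39.098 = 39.0980
Al: 3 × 26.982 = 80.9460
S: 2 × 32.06 = 64.1200
O: 14 × 15.999 = 223.9860
H: 6 × 1.008 = 6.0480
Summing the contributions gives the formula mass.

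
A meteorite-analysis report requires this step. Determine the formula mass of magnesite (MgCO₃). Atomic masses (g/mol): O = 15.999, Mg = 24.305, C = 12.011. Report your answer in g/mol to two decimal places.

84.31 g/mol

M = 1×24.305 + 1×12.011 + 3×15.999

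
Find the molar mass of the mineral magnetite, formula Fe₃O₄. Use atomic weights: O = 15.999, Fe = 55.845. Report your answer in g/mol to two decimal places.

231.53 g/mol

M = 3*55.845 + 4*15.999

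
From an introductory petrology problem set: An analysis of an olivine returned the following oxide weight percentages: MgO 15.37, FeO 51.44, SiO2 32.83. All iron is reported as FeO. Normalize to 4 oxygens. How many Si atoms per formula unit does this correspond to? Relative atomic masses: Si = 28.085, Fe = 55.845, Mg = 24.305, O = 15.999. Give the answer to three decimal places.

MgO: 15.37/40.304 = 0.38135 mol → 0.38135 mol Mg, 0.38135 mol O.
FeO: 51.44/71.844 = 0.71600 mol → 0.71600 mol Fe, 0.71600 mol O.
SiO2: 32.83/60.083 = 0.54641 mol → 0.54641 mol Si, 1.09282 mol O.
Total oxygen = 2.19017 mol. Normalization factor = 4/2.19017 = 1.82634.
Si per 4 O = 0.54641 × 1.82634 = 0.998.

0.998 Si apfu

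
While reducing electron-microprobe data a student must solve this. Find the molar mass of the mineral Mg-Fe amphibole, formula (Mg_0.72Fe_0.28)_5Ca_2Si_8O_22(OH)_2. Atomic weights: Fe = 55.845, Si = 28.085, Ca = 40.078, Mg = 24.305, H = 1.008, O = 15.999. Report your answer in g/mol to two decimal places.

Mg: 3.60 × 24.305 = 87.4980
Fe: 1.40 × 55.845 = 78.1830
Ca: 2 × 40.078 = 80.1560
Si: 8 × 28.085 = 224.6800
O: 24 × 15.999 = 383.9760
H: 2 × 1.008 = 2.0160
Summing the contributions gives the formula mass.

856.51 g/mol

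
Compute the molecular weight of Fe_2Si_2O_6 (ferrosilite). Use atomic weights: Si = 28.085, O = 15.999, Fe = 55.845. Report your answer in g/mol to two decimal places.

The formula mass is the sum 2(55.845) + 2(28.085) + 6(15.999).

263.85 g/mol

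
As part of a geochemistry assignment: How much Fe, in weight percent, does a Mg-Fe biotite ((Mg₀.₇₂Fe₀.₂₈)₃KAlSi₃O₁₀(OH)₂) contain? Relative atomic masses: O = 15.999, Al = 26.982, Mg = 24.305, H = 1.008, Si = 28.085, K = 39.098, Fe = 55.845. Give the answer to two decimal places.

Formula mass = 2.16·24.305 + 0.84·55.845 + 1·39.098 + 1·26.982 + 3·28.085 + 12·15.999 + 2·1.008 = 443.748 g/mol, of which 46.910 g is Fe.
So Fe makes up 46.910/443.748 = 0.1057 of the mass, i.e. 10.57%.

10.57 weight percent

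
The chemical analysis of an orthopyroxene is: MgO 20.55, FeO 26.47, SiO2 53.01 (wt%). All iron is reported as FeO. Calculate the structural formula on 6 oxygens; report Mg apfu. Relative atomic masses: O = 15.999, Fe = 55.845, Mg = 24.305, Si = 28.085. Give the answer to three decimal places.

20.55 wt% MgO ÷ 40.304 g/mol = 0.50987 mol, giving 0.50987 Mg and 0.50987 O.
26.47 wt% FeO ÷ 71.844 g/mol = 0.36844 mol, giving 0.36844 Fe and 0.36844 O.
53.01 wt% SiO2 ÷ 60.083 g/mol = 0.88228 mol, giving 0.88228 Si and 1.76456 O.
Oxygen sums to 2.64287; scaling by 6/2.64287 = 2.27026 puts the formula on 6 O.
Mg: 0.50987 × 2.27026 = 1.158 atoms per formula unit.

1.158 Mg apfu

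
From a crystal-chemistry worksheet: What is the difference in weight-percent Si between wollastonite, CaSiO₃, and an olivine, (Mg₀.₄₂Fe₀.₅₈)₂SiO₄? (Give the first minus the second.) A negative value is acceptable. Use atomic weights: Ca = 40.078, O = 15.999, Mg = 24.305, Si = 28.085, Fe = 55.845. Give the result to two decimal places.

8.34 percentage points

M(CaSiO₃) = 116.160 g/mol, so wt% Si = 28.085/116.160 × 100 = 24.18%.
M((Mg₀.₄₂Fe₀.₅₈)₂SiO₄) = 177.277 g/mol, so wt% Si = 28.085/177.277 × 100 = 15.84%.
24.18 − 15.84 = 8.34 pp.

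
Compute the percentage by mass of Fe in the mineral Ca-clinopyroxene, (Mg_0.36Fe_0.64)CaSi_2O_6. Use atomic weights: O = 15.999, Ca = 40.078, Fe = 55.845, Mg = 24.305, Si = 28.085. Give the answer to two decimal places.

15.10 wt%

Formula mass = 0.36×24.305 + 0.64×55.845 + 1×40.078 + 2×28.085 + 6×15.999 = 236.733 g/mol, of which 35.741 g is Fe.
So Fe makes up 35.741/236.733 = 0.1510 of the mass, i.e. 15.10%.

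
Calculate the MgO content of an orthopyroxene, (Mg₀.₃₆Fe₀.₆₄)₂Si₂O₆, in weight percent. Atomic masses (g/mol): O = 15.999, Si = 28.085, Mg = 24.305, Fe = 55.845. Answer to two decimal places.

Molar mass of (Mg₀.₃₆Fe₀.₆₄)₂Si₂O₆ = 0.72×24.305 + 1.28×55.845 + 2×28.085 + 6×15.999 = 241.145 g/mol.
Each formula unit contains 0.72 Mg, equivalent to 0.72/1 = 0.7200 mol MgO.
M(MgO) = 1×24.305 + 1×15.999 = 40.304 g/mol.
Mass of MgO per formula unit = 0.7200 × 40.304 = 29.019 g.
MgO wt% = 29.019 / 241.145 × 100 = 12.03%.

12.03 wt%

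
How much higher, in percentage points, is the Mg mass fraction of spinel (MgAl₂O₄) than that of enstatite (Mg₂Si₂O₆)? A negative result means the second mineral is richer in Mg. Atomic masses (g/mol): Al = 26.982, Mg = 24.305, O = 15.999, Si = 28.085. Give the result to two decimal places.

-7.13 percentage points

M(MgAl₂O₄) = 142.265 g/mol, so wt% Mg = 24.305/142.265 × 100 = 17.08%.
M(Mg₂Si₂O₆) = 200.774 g/mol, so wt% Mg = 48.610/200.774 × 100 = 24.21%.
17.08 − 24.21 = -7.13 pp.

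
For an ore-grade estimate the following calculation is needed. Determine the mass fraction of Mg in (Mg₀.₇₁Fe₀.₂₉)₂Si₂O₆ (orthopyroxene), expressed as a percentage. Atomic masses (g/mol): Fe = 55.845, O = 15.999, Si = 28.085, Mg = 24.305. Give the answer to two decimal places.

M((Mg₀.₇₁Fe₀.₂₉)₂Si₂O₆) = 219.067 g/mol.
Mg contributes 1.42 × 24.305 = 34.513 g per mole.
34.513/219.067 = 0.1575 → 15.75%.

15.75 weight percent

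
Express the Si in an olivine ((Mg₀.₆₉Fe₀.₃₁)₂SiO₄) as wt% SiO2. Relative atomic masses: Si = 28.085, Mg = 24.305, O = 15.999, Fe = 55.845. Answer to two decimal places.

37.49 wt%

Formula mass = 160.246 g/mol.
1 Si → 1.0000 mol SiO2 per formula unit; M(SiO2) = 60.083, so SiO2 mass = 60.083 g.
60.083/160.246 × 100 = 37.49 wt%.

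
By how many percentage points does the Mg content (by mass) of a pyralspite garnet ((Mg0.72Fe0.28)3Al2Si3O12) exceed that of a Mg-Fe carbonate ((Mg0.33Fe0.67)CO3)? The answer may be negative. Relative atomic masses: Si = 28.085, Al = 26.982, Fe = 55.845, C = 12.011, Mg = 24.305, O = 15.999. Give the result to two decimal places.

M((Mg0.72Fe0.28)3Al2Si3O12) = 429.616 g/mol, so wt% Mg = 52.499/429.616 × 100 = 12.22%.
M((Mg0.33Fe0.67)CO3) = 105.445 g/mol, so wt% Mg = 8.021/105.445 × 100 = 7.61%.
12.22 − 7.61 = 4.61 pp.

4.61 percentage points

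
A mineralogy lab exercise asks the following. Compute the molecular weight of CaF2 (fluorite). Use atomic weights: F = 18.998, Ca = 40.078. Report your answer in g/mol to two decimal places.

78.07 g/mol

Ca: 1 × 40.078 = 40.0780
F: 2 × 18.998 = 37.9960
Summing the contributions gives the formula mass.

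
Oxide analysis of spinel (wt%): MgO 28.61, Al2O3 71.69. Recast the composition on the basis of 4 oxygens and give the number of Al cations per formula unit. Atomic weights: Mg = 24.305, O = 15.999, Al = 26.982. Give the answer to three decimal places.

MgO (M=40.304): mol = 0.70986; Mg = 0.70986, O = 0.70986.
Al2O3 (M=101.961): mol = 0.70311; Al = 1.40622, O = 2.10933.
ΣO = 2.81919; factor = 4/ΣO = 1.41885.
Al apfu = 1.40622 × 1.41885 = 1.995.

1.995 Al apfu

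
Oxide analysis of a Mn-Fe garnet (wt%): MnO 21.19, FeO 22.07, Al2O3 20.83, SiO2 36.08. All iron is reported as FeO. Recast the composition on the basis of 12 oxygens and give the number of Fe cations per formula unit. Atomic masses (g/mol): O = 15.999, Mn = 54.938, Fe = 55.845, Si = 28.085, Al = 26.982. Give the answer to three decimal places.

21.19 wt% MnO ÷ 70.937 g/mol = 0.29872 mol, giving 0.29872 Mn and 0.29872 O.
22.07 wt% FeO ÷ 71.844 g/mol = 0.30719 mol, giving 0.30719 Fe and 0.30719 O.
20.83 wt% Al2O3 ÷ 101.961 g/mol = 0.20429 mol, giving 0.40858 Al and 0.61287 O.
36.08 wt% SiO2 ÷ 60.083 g/mol = 0.60050 mol, giving 0.60050 Si and 1.20100 O.
Oxygen sums to 2.41978; scaling by 12/2.41978 = 4.95913 puts the formula on 12 O.
Fe: 0.30719 × 4.95913 = 1.523 atoms per formula unit.

1.523 Fe apfu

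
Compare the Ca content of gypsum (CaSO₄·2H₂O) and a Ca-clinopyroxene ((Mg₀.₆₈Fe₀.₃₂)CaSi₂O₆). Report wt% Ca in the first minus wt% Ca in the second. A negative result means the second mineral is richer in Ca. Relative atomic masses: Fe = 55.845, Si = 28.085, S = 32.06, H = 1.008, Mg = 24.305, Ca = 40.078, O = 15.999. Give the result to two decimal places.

First mineral: 40.078 g Ca in 172.164 g formula = 23.28 wt% Ca.
Second mineral: 40.078 g Ca in 226.640 g formula = 17.68 wt% Ca.
23.28% − 17.68% gives a difference of 5.60 percentage points.

5.60 percentage points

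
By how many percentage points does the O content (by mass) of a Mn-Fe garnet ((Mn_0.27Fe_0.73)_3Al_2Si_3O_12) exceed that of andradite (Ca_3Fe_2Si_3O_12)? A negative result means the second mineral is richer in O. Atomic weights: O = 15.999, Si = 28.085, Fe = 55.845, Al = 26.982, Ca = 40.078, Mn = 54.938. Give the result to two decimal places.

M((Mn_0.27Fe_0.73)_3Al_2Si_3O_12) = 497.007 g/mol, so wt% O = 191.988/497.007 × 100 = 38.63%.
M(Ca_3Fe_2Si_3O_12) = 508.167 g/mol, so wt% O = 191.988/508.167 × 100 = 37.78%.
38.63 − 37.78 = 0.85 pp.

0.85 percentage points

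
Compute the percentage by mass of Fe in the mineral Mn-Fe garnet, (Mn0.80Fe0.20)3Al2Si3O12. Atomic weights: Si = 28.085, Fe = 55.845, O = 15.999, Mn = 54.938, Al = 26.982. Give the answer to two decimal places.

Formula mass = 2.40*54.938 + 0.60*55.845 + 2*26.982 + 3*28.085 + 12*15.999 = 495.565 g/mol, of which 33.507 g is Fe.
So Fe makes up 33.507/495.565 = 0.0676 of the mass, i.e. 6.76%.

6.76 weight percent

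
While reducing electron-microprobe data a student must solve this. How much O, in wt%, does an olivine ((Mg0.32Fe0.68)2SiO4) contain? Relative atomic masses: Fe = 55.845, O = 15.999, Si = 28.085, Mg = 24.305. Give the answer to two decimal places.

Molar mass of (Mg0.32Fe0.68)2SiO4: 0.64*24.305 + 1.36*55.845 + 1*28.085 + 4*15.999 = 183.585 g/mol.
Mass of O per formula unit: 4 × 15.999 = 63.996 g.
Weight fraction O = 63.996 / 183.585 = 0.3486.

34.86 wt%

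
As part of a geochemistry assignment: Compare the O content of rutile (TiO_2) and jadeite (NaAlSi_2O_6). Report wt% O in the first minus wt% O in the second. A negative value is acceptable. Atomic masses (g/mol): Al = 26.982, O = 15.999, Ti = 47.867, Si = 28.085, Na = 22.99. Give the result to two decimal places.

-7.42 percentage points

M(TiO_2) = 79.865 g/mol, so wt% O = 31.998/79.865 × 100 = 40.07%.
M(NaAlSi_2O_6) = 202.136 g/mol, so wt% O = 95.994/202.136 × 100 = 47.49%.
40.07 − 47.49 = -7.42 pp.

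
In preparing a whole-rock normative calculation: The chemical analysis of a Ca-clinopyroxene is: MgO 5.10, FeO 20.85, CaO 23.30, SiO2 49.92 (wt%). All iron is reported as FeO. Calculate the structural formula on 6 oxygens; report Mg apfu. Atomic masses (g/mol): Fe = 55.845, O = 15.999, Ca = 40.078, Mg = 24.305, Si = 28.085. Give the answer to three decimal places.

0.304 Mg apfu

MgO: 5.10/40.304 = 0.12654 mol → 0.12654 mol Mg, 0.12654 mol O.
FeO: 20.85/71.844 = 0.29021 mol → 0.29021 mol Fe, 0.29021 mol O.
CaO: 23.30/56.077 = 0.41550 mol → 0.41550 mol Ca, 0.41550 mol O.
SiO2: 49.92/60.083 = 0.83085 mol → 0.83085 mol Si, 1.66170 mol O.
Total oxygen = 2.49395 mol. Normalization factor = 6/2.49395 = 2.40582.
Mg per 6 O = 0.12654 × 2.40582 = 0.304.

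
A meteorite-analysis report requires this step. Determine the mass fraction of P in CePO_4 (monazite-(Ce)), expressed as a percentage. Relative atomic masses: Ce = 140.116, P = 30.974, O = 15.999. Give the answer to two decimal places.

Molar mass of CePO_4: 1·140.116 + 1·30.974 + 4·15.999 = 235.086 g/mol.
Mass of P per formula unit: 1 × 30.974 = 30.974 g.
Weight fraction P = 30.974 / 235.086 = 0.1318.

13.18 mass %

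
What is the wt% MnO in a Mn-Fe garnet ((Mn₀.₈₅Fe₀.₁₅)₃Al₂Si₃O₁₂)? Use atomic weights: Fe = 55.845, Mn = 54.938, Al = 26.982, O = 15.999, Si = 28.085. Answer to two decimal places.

Molar mass of (Mn₀.₈₅Fe₀.₁₅)₃Al₂Si₃O₁₂ = 2.55*54.938 + 0.45*55.845 + 2*26.982 + 3*28.085 + 12*15.999 = 495.429 g/mol.
Each formula unit contains 2.55 Mn, equivalent to 2.55/1 = 2.5500 mol MnO.
M(MnO) = 1×54.938 + 1×15.999 = 70.937 g/mol.
Mass of MnO per formula unit = 2.5500 × 70.937 = 180.889 g.
MnO wt% = 180.889 / 495.429 × 100 = 36.51%.

36.51 wt%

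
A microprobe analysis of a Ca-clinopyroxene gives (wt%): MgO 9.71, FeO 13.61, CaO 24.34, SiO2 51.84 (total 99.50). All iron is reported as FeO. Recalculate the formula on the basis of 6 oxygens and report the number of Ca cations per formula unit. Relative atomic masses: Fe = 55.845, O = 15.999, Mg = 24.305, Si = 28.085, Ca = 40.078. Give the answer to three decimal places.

9.71 wt% MgO ÷ 40.304 g/mol = 0.24092 mol, giving 0.24092 Mg and 0.24092 O.
13.61 wt% FeO ÷ 71.844 g/mol = 0.18944 mol, giving 0.18944 Fe and 0.18944 O.
24.34 wt% CaO ÷ 56.077 g/mol = 0.43405 mol, giving 0.43405 Ca and 0.43405 O.
51.84 wt% SiO2 ÷ 60.083 g/mol = 0.86281 mol, giving 0.86281 Si and 1.72562 O.
Oxygen sums to 2.59003; scaling by 6/2.59003 = 2.31658 puts the formula on 6 O.
Ca: 0.43405 × 2.31658 = 1.006 atoms per formula unit.

1.006 Ca apfu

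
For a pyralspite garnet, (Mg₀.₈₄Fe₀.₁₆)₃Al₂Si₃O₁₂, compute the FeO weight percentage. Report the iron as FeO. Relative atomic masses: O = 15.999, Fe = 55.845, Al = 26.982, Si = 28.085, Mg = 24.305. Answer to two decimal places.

8.24 wt%

Formula mass = 418.261 g/mol.
0.48 Fe → 0.4800 mol FeO per formula unit; M(FeO) = 71.844, so FeO mass = 34.485 g.
34.485/418.261 × 100 = 8.24 wt%.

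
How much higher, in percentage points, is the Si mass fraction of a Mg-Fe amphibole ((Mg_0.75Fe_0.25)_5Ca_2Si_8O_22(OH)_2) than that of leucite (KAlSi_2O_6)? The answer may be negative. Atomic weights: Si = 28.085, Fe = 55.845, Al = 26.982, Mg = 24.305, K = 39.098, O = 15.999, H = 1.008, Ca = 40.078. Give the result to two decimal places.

First mineral: 224.680 g Si in 851.778 g formula = 26.38 wt% Si.
Second mineral: 56.170 g Si in 218.244 g formula = 25.74 wt% Si.
26.38% − 25.74% gives a difference of 0.64 percentage points.

0.64 percentage points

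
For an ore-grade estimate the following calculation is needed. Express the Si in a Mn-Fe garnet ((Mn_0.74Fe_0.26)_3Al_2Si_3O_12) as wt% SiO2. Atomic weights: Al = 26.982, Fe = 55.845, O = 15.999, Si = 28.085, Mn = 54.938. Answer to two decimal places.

M((Mn_0.74Fe_0.26)_3Al_2Si_3O_12) = 495.728 g/mol; M(SiO2) = 60.083 g/mol.
Moles SiO2 per formula unit = 3 Si ÷ 1 = 3.0000.
SiO2 fraction = (3.0000 × 60.083) / 495.728 = 180.249/495.728 = 0.3636.

36.36 wt%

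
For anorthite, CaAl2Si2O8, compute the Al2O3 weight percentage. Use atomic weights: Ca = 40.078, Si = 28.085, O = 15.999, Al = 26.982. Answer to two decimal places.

36.65 wt%

M(CaAl2Si2O8) = 278.204 g/mol; M(Al2O3) = 101.961 g/mol.
Moles Al2O3 per formula unit = 2 Al ÷ 2 = 1.0000.
Al2O3 fraction = (1.0000 × 101.961) / 278.204 = 101.961/278.204 = 0.3665.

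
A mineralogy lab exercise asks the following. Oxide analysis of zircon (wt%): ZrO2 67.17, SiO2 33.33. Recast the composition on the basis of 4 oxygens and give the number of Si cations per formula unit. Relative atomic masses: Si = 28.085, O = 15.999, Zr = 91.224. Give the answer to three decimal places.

1.009 Si apfu

ZrO2 (M=123.222): mol = 0.54511; Zr = 0.54511, O = 1.09022.
SiO2 (M=60.083): mol = 0.55473; Si = 0.55473, O = 1.10946.
ΣO = 2.19968; factor = 4/ΣO = 1.81845.
Si apfu = 0.55473 × 1.81845 = 1.009.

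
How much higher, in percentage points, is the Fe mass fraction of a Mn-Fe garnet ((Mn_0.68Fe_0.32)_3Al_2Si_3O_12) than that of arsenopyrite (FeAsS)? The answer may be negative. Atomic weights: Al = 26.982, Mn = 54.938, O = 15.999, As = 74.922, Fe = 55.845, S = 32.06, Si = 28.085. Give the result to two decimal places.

Fe in (Mn_0.68Fe_0.32)_3Al_2Si_3O_12: molar mass 495.892 g/mol; 0.96×55.845 = 53.611 g → 10.81 wt%.
Fe in FeAsS: molar mass 162.827 g/mol; 1×55.845 = 55.845 g → 34.30 wt%.
Difference = 10.81 − 34.30 = -23.49 percentage points.

-23.49 percentage points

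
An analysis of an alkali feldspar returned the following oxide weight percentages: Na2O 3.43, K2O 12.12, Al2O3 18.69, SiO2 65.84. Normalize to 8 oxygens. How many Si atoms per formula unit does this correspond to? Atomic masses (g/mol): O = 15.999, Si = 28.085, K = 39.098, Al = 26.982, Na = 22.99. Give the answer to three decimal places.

2.997 Si apfu

3.43 wt% Na2O ÷ 61.979 g/mol = 0.05534 mol, giving 0.11068 Na and 0.05534 O.
12.12 wt% K2O ÷ 94.195 g/mol = 0.12867 mol, giving 0.25734 K and 0.12867 O.
18.69 wt% Al2O3 ÷ 101.961 g/mol = 0.18331 mol, giving 0.36662 Al and 0.54993 O.
65.84 wt% SiO2 ÷ 60.083 g/mol = 1.09582 mol, giving 1.09582 Si and 2.19164 O.
Oxygen sums to 2.92558; scaling by 8/2.92558 = 2.73450 puts the formula on 8 O.
Si: 1.09582 × 2.73450 = 2.997 atoms per formula unit.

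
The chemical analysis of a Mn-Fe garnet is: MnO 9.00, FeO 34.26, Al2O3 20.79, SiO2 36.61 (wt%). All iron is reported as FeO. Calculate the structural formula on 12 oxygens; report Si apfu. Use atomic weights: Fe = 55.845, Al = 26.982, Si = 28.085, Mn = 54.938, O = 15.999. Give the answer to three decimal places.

3.004 Si apfu

MnO (M=70.937): mol = 0.12687; Mn = 0.12687, O = 0.12687.
FeO (M=71.844): mol = 0.47687; Fe = 0.47687, O = 0.47687.
Al2O3 (M=101.961): mol = 0.20390; Al = 0.40780, O = 0.61170.
SiO2 (M=60.083): mol = 0.60932; Si = 0.60932, O = 1.21864.
ΣO = 2.43408; factor = 12/ΣO = 4.92999.
Si apfu = 0.60932 × 4.92999 = 3.004.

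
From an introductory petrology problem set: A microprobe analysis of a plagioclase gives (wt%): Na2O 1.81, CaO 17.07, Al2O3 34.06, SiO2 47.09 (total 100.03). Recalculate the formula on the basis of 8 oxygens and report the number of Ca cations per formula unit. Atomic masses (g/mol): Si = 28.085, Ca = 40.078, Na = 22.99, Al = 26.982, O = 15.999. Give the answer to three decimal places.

1.81 wt% Na2O ÷ 61.979 g/mol = 0.02920 mol, giving 0.05840 Na and 0.02920 O.
17.07 wt% CaO ÷ 56.077 g/mol = 0.30440 mol, giving 0.30440 Ca and 0.30440 O.
34.06 wt% Al2O3 ÷ 101.961 g/mol = 0.33405 mol, giving 0.66810 Al and 1.00215 O.
47.09 wt% SiO2 ÷ 60.083 g/mol = 0.78375 mol, giving 0.78375 Si and 1.56750 O.
Oxygen sums to 2.90325; scaling by 8/2.90325 = 2.75553 puts the formula on 8 O.
Ca: 0.30440 × 2.75553 = 0.839 atoms per formula unit.

0.839 Ca apfu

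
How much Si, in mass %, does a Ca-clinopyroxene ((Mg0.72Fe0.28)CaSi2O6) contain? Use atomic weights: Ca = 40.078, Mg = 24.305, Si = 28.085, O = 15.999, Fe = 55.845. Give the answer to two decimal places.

M((Mg0.72Fe0.28)CaSi2O6) = 225.378 g/mol.
Si contributes 2 × 28.085 = 56.170 g per mole.
56.170/225.378 = 0.2492 → 24.92%.

24.92 mass %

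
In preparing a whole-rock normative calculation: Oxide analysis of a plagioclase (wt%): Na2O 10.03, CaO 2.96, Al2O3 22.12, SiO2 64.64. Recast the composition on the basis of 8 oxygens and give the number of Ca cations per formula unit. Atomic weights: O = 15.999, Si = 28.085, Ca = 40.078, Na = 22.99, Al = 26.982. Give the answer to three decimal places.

10.03 wt% Na2O ÷ 61.979 g/mol = 0.16183 mol, giving 0.32366 Na and 0.16183 O.
2.96 wt% CaO ÷ 56.077 g/mol = 0.05278 mol, giving 0.05278 Ca and 0.05278 O.
22.12 wt% Al2O3 ÷ 101.961 g/mol = 0.21695 mol, giving 0.43390 Al and 0.65085 O.
64.64 wt% SiO2 ÷ 60.083 g/mol = 1.07585 mol, giving 1.07585 Si and 2.15170 O.
Oxygen sums to 3.01716; scaling by 8/3.01716 = 2.65150 puts the formula on 8 O.
Ca: 0.05278 × 2.65150 = 0.140 atoms per formula unit.

0.140 Ca apfu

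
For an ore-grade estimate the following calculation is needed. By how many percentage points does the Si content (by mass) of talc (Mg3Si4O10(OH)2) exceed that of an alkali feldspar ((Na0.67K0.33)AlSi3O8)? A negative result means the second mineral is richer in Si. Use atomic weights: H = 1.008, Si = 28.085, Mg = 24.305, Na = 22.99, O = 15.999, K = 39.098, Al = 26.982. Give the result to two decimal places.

-1.87 percentage points

M(Mg3Si4O10(OH)2) = 379.259 g/mol, so wt% Si = 112.340/379.259 × 100 = 29.62%.
M((Na0.67K0.33)AlSi3O8) = 267.535 g/mol, so wt% Si = 84.255/267.535 × 100 = 31.49%.
29.62 − 31.49 = -1.87 pp.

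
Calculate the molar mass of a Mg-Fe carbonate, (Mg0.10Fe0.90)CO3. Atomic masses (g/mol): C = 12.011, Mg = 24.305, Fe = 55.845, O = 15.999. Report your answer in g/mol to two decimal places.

112.70 g/mol

The formula mass is the sum 0.10*24.305 + 0.90*55.845 + 1*12.011 + 3*15.999.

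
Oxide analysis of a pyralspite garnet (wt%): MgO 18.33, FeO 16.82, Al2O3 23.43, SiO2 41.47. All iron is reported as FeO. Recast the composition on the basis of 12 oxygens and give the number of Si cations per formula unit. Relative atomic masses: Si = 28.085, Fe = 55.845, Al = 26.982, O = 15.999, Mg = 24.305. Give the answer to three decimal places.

3.002 Si apfu

MgO (M=40.304): mol = 0.45479; Mg = 0.45479, O = 0.45479.
FeO (M=71.844): mol = 0.23412; Fe = 0.23412, O = 0.23412.
Al2O3 (M=101.961): mol = 0.22979; Al = 0.45958, O = 0.68937.
SiO2 (M=60.083): mol = 0.69021; Si = 0.69021, O = 1.38042.
ΣO = 2.75870; factor = 12/ΣO = 4.34987.
Si apfu = 0.69021 × 4.34987 = 3.002.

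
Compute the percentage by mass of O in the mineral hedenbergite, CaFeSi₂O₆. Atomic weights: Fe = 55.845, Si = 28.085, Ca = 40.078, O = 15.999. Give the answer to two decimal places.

Molar mass of CaFeSi₂O₆: 1×40.078 + 1×55.845 + 2×28.085 + 6×15.999 = 248.087 g/mol.
Mass of O per formula unit: 6 × 15.999 = 95.994 g.
Weight fraction O = 95.994 / 248.087 = 0.3869.

38.69 mass %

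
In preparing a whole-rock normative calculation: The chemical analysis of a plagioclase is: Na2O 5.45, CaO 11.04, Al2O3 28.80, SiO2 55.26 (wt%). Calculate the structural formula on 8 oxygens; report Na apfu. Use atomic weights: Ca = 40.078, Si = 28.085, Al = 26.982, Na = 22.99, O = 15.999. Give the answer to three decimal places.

5.45 wt% Na2O ÷ 61.979 g/mol = 0.08793 mol, giving 0.17586 Na and 0.08793 O.
11.04 wt% CaO ÷ 56.077 g/mol = 0.19687 mol, giving 0.19687 Ca and 0.19687 O.
28.80 wt% Al2O3 ÷ 101.961 g/mol = 0.28246 mol, giving 0.56492 Al and 0.84738 O.
55.26 wt% SiO2 ÷ 60.083 g/mol = 0.91973 mol, giving 0.91973 Si and 1.83946 O.
Oxygen sums to 2.97164; scaling by 8/2.97164 = 2.69212 puts the formula on 8 O.
Na: 0.17586 × 2.69212 = 0.473 atoms per formula unit.

0.473 Na apfu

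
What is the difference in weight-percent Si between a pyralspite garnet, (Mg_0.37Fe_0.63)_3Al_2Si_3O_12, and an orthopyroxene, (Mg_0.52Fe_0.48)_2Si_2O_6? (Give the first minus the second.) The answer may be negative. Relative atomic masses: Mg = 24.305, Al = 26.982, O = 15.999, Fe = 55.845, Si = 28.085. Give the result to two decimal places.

M((Mg_0.37Fe_0.63)_3Al_2Si_3O_12) = 462.733 g/mol, so wt% Si = 84.255/462.733 × 100 = 18.21%.
M((Mg_0.52Fe_0.48)_2Si_2O_6) = 231.052 g/mol, so wt% Si = 56.170/231.052 × 100 = 24.31%.
18.21 − 24.31 = -6.10 pp.

-6.10 percentage points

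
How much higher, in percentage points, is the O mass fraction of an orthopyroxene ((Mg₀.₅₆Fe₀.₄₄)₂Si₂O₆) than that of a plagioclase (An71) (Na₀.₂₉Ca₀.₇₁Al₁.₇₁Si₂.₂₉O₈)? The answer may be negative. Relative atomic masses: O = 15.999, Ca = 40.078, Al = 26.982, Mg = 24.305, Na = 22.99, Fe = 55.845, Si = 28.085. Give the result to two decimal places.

-4.78 percentage points

First mineral: 95.994 g O in 228.529 g formula = 42.01 wt% O.
Second mineral: 127.992 g O in 273.568 g formula = 46.79 wt% O.
42.01% − 46.79% gives a difference of -4.78 percentage points.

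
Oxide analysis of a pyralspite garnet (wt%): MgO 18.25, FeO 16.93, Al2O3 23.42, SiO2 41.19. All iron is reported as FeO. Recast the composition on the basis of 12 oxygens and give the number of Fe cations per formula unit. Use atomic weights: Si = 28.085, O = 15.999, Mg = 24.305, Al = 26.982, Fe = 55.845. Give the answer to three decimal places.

MgO: 18.25/40.304 = 0.45281 mol → 0.45281 mol Mg, 0.45281 mol O.
FeO: 16.93/71.844 = 0.23565 mol → 0.23565 mol Fe, 0.23565 mol O.
Al2O3: 23.42/101.961 = 0.22970 mol → 0.45940 mol Al, 0.68910 mol O.
SiO2: 41.19/60.083 = 0.68555 mol → 0.68555 mol Si, 1.37110 mol O.
Total oxygen = 2.74866 mol. Normalization factor = 12/2.74866 = 4.36576.
Fe per 12 O = 0.23565 × 4.36576 = 1.029.

1.029 Fe apfu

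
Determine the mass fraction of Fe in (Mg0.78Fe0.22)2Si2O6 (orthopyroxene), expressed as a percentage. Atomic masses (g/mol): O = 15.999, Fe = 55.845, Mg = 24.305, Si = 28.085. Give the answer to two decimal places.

Formula mass = 1.56*24.305 + 0.44*55.845 + 2*28.085 + 6*15.999 = 214.652 g/mol, of which 24.572 g is Fe.
So Fe makes up 24.572/214.652 = 0.1145 of the mass, i.e. 11.45%.

11.45 wt%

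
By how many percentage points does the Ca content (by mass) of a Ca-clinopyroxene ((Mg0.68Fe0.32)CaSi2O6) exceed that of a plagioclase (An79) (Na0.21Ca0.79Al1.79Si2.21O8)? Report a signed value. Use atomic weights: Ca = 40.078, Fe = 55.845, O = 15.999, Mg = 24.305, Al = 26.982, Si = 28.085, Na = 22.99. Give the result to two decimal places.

6.16 percentage points

First mineral: 40.078 g Ca in 226.640 g formula = 17.68 wt% Ca.
Second mineral: 31.662 g Ca in 274.847 g formula = 11.52 wt% Ca.
17.68% − 11.52% gives a difference of 6.16 percentage points.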